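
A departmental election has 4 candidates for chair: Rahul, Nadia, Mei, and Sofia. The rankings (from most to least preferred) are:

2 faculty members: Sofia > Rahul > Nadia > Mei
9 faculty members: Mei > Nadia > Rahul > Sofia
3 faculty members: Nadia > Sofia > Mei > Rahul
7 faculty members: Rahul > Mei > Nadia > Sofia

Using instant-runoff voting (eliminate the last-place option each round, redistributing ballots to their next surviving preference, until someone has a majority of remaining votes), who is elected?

Mei

Round 1: Rahul 7, Nadia 3, Mei 9, Sofia 2. Eliminate Sofia.
Round 2: Rahul 9, Nadia 3, Mei 9. Eliminate Nadia.
Round 3: Rahul 9, Mei 12. Mei has a majority.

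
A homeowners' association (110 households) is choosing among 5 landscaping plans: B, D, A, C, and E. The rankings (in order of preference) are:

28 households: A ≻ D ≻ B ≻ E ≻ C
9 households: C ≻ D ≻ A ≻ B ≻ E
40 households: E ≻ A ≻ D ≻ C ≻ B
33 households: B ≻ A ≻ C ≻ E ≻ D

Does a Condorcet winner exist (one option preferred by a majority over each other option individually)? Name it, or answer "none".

A vs B: 77–33 for A.
A vs D: 101–9 for A.
A vs C: 101–9 for A.
A vs E: 70–40 for A.
A beats every other option head-to-head.

A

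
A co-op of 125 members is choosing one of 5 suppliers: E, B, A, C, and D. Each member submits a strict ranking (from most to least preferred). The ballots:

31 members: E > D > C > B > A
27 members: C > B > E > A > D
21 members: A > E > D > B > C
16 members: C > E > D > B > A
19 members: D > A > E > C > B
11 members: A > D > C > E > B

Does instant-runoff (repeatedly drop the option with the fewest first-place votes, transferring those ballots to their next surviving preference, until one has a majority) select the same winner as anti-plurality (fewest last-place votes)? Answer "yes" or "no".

Instant-runoff — R1 E 31, B 0, A 32, C 43, D 19 (B out); R2 E 31, A 32, C 43, D 19 (D out); R3 E 31, A 51, C 43 (E out); R4 A 51, C 74 (C winner). Winner: C.
Anti-plurality — last-place votes: E 0, B 30, A 47, C 21, D 27. Winner: E.
The two methods disagree.

no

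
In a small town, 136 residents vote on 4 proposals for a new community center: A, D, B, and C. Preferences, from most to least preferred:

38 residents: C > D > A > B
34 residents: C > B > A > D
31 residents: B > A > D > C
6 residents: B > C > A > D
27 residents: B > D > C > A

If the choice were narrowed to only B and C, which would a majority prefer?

C

Voters preferring B to C: 64; preferring C to B: 72.
C wins the head-to-head.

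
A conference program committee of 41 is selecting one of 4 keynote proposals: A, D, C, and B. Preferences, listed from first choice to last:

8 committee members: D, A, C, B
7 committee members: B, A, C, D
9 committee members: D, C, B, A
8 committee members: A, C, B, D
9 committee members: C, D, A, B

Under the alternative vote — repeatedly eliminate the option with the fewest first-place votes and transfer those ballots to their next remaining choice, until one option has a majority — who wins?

Round 1: A 8, D 17, C 9, B 7. Eliminate B.
Round 2: A 15, D 17, C 9. Eliminate C.
Round 3: A 15, D 26. D has a majority.

D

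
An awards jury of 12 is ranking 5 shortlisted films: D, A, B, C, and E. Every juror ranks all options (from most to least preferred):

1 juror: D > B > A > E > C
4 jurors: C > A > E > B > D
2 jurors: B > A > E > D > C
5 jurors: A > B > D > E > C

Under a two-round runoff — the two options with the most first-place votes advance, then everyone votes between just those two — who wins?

Round 1 first-place votes: D 1, A 5, B 2, C 4, E 0.
A and C advance.
Runoff: A is preferred to C by 8 voters; C by 4.
A wins the runoff.

A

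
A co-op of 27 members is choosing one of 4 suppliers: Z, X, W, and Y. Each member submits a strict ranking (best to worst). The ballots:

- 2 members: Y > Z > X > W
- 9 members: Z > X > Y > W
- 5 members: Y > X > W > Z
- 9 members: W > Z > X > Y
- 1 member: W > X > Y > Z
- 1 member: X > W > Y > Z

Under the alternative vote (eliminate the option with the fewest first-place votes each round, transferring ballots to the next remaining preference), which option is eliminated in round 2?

Y

Round 1: Z 9, X 1, W 10, Y 7. Eliminate X.
Round 2: Z 9, W 11, Y 7. Eliminate Y.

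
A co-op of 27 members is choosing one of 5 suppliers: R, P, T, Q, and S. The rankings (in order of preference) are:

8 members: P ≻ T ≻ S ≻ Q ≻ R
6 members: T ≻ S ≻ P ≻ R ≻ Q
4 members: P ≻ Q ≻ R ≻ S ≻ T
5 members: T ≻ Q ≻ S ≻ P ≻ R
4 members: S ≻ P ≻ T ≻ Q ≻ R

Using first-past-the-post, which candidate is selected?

First-place votes: R 0, P 12, T 11, Q 0, S 4.
P has the most first-place votes.

P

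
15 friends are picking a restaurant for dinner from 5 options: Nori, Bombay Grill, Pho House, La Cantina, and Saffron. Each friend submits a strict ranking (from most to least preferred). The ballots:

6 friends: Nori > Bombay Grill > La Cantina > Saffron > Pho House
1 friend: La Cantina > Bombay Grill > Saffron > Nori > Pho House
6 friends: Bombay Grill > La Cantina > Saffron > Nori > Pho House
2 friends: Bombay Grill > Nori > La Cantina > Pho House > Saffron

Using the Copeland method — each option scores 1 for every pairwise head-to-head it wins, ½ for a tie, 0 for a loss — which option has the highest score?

Bombay Grill

Nori: beats Pho House, La Cantina, and Saffron; loses to Bombay Grill → score 3.
Bombay Grill: beats Nori, Pho House, La Cantina, and Saffron → score 4.
Pho House: loses to Nori, Bombay Grill, La Cantina, and Saffron → score 0.
La Cantina: beats Pho House and Saffron; loses to Nori and Bombay Grill → score 2.
Saffron: beats Pho House; loses to Nori, Bombay Grill, and La Cantina → score 1.
Bombay Grill has the best pairwise record.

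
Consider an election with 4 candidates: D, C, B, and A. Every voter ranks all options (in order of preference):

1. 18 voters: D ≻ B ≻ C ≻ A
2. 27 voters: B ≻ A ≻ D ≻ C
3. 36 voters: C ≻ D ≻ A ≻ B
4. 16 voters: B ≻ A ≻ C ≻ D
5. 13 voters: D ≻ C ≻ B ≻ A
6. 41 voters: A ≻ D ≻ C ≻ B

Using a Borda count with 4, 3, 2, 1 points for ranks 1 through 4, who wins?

D: 18·4 + 27·2 + 36·3 + 16·1 + 13·4 + 41·3 = 425
C: 18·2 + 27·1 + 36·4 + 16·2 + 13·3 + 41·2 = 360
B: 18·3 + 27·4 + 36·1 + 16·4 + 13·2 + 41·1 = 329
A: 18·1 + 27·3 + 36·2 + 16·3 + 13·1 + 41·4 = 396
D has the highest Borda score (425).

D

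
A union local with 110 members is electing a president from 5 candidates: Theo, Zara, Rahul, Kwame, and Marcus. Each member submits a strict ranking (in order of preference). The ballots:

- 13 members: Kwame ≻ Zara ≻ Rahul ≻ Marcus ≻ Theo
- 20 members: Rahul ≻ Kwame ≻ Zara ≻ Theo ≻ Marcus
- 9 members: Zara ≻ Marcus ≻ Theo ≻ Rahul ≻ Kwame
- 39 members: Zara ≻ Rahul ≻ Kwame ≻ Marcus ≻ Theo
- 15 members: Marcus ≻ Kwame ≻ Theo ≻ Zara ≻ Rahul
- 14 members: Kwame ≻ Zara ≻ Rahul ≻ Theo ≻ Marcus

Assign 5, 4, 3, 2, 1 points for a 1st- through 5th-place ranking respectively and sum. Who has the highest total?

Zara

Theo: 13·1 + 20·2 + 9·3 + 39·1 + 15·3 + 14·2 = 192
Zara: 13·4 + 20·3 + 9·5 + 39·5 + 15·2 + 14·4 = 438
Rahul: 13·3 + 20·5 + 9·2 + 39·4 + 15·1 + 14·3 = 370
Kwame: 13·5 + 20·4 + 9·1 + 39·3 + 15·4 + 14·5 = 401
Marcus: 13·2 + 20·1 + 9·4 + 39·2 + 15·5 + 14·1 = 249
Zara has the highest Borda score (438).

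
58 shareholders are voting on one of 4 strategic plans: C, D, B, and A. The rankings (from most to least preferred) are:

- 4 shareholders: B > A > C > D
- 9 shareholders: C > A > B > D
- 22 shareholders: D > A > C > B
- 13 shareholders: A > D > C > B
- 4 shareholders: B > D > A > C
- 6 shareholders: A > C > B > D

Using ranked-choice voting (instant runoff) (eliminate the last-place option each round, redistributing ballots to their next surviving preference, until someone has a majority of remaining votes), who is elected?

Round 1: C 9, D 22, B 8, A 19. Eliminate B.
Round 2: C 9, D 26, A 23. Eliminate C.
Round 3: D 26, A 32. A has a majority.

A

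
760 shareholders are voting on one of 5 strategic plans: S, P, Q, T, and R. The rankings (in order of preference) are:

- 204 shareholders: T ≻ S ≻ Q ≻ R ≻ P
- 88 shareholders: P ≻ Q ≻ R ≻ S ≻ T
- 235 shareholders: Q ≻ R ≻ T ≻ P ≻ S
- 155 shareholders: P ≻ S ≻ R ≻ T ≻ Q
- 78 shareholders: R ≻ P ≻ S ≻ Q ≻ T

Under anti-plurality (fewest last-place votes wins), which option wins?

Last-place votes: S 235, P 204, Q 155, T 166, R 0.
R is ranked last by the fewest voters, so R wins.

R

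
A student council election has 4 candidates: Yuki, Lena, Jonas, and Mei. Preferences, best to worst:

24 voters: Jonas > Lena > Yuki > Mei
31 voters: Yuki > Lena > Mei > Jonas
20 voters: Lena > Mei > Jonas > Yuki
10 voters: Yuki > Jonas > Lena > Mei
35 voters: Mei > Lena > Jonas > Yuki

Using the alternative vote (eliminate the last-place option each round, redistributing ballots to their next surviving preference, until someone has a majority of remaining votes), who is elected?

Round 1: Yuki 41, Lena 20, Jonas 24, Mei 35. Eliminate Lena.
Round 2: Yuki 41, Jonas 24, Mei 55. Eliminate Jonas.
Round 3: Yuki 65, Mei 55. Yuki has a majority.

Yuki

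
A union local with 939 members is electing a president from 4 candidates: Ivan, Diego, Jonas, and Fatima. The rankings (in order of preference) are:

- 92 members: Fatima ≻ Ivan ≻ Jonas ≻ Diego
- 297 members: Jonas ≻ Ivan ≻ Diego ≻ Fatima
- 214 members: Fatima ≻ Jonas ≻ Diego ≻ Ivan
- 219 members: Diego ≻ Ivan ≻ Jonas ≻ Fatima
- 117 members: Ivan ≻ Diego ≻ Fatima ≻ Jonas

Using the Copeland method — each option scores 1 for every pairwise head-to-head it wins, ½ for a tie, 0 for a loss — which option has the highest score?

Ivan: beats Diego and Fatima; loses to Jonas → score 2.
Diego: beats Fatima; loses to Ivan and Jonas → score 1.
Jonas: beats Ivan, Diego, and Fatima → score 3.
Fatima: loses to Ivan, Diego, and Jonas → score 0.
Jonas has the best pairwise record.

Jonas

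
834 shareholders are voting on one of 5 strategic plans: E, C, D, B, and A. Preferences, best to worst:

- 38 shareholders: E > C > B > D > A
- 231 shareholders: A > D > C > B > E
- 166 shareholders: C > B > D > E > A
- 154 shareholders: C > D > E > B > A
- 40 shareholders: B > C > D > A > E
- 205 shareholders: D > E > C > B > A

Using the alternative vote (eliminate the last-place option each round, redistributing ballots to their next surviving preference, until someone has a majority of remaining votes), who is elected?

C

Round 1: E 38, C 320, D 205, B 40, A 231. Eliminate E.
Round 2: C 358, D 205, B 40, A 231. Eliminate B.
Round 3: C 398, D 205, A 231. Eliminate D.
Round 4: C 603, A 231. C has a majority.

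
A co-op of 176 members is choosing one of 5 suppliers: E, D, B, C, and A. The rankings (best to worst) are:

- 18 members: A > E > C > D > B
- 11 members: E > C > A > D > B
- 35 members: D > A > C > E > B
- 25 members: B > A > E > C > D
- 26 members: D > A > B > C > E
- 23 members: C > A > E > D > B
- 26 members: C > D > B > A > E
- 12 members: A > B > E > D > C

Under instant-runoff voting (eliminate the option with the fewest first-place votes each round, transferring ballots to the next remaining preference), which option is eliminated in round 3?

Round 1: E 11, D 61, B 25, C 49, A 30. Eliminate E.
Round 2: D 61, B 25, C 60, A 30. Eliminate B.
Round 3: D 61, C 60, A 55. Eliminate A.

A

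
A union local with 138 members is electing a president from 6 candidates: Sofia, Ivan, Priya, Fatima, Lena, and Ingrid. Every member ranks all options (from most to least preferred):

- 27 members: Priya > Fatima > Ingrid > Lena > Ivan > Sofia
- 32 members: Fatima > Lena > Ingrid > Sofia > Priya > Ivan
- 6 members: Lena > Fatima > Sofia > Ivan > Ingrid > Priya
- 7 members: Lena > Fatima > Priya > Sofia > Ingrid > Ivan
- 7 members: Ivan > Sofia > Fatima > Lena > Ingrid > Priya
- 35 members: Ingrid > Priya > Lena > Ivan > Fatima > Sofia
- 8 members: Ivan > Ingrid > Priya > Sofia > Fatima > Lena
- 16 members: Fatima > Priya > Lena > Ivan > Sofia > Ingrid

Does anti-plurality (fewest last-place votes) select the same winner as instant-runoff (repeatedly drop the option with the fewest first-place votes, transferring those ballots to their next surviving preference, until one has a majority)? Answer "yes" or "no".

Anti-plurality — last-place votes: Sofia 62, Ivan 39, Priya 13, Fatima 0, Lena 8, Ingrid 16. Winner: Fatima.
Instant-runoff — R1 Sofia 0, Ivan 15, Priya 27, Fatima 48, Lena 13, Ingrid 35 (Sofia out); R2 Ivan 15, Priya 27, Fatima 48, Lena 13, Ingrid 35 (Lena out); R3 Ivan 15, Priya 27, Fatima 61, Ingrid 35 (Ivan out); R4 Priya 27, Fatima 68, Ingrid 43 (Priya out); R5 Fatima 95, Ingrid 43 (Fatima winner). Winner: Fatima.
The two methods agree.

yes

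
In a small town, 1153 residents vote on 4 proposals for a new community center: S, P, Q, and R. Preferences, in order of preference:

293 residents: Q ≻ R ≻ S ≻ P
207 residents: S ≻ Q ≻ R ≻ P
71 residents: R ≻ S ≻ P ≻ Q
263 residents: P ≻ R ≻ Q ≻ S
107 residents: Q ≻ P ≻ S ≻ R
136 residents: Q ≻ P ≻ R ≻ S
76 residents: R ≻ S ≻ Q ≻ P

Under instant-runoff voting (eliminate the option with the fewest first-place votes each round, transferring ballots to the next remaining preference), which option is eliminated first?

R

Round 1: S 207, P 263, Q 536, R 147. Eliminate R.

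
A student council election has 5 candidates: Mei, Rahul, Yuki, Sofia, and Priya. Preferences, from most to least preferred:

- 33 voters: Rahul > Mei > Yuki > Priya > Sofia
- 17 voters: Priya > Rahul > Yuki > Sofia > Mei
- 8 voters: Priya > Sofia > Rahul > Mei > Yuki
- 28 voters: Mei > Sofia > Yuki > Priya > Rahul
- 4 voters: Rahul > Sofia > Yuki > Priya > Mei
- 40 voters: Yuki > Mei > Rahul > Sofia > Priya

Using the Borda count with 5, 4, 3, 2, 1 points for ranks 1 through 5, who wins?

Mei: 33·4 + 17·1 + 8·2 + 28·5 + 4·1 + 40·4 = 469
Rahul: 33·5 + 17·4 + 8·3 + 28·1 + 4·5 + 40·3 = 425
Yuki: 33·3 + 17·3 + 8·1 + 28·3 + 4·3 + 40·5 = 454
Sofia: 33·1 + 17·2 + 8·4 + 28·4 + 4·4 + 40·2 = 307
Priya: 33·2 + 17·5 + 8·5 + 28·2 + 4·2 + 40·1 = 295
Mei has the highest Borda score (469).

Mei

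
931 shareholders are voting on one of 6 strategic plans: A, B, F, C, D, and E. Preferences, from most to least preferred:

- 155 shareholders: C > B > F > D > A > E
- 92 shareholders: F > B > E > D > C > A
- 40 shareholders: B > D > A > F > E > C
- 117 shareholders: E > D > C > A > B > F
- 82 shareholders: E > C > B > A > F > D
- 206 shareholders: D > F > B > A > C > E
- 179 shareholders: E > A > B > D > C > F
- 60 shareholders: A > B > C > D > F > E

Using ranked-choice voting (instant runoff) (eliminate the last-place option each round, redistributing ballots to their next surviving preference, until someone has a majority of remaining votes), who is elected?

Round 1: A 60, B 40, F 92, C 155, D 206, E 378. Eliminate B.
Round 2: A 60, F 92, C 155, D 246, E 378. Eliminate A.
Round 3: F 92, C 215, D 246, E 378. Eliminate F.
Round 4: C 215, D 246, E 470. E has a majority.

E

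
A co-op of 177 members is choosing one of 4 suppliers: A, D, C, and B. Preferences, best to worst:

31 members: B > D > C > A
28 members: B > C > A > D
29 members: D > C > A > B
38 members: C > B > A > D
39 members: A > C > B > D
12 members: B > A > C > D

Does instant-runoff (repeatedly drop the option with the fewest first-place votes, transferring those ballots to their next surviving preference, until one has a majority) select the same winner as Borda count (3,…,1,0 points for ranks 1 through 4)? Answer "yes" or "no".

Instant-runoff — R1 A 39, D 29, C 38, B 71 (D out); R2 A 39, C 67, B 71 (A out); R3 C 106, B 71 (C winner). Winner: C.
Borda — scores: A 236, D 149, C 349, B 328. Winner: C.
The two methods agree.

yes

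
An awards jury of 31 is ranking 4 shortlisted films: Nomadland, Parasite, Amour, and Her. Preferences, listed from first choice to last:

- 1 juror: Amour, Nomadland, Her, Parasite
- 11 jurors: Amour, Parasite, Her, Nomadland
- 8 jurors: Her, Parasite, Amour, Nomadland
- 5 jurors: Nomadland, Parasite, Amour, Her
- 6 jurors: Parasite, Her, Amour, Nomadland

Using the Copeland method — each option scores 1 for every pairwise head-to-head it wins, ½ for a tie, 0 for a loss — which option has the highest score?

Parasite

Nomadland: loses to Parasite, Amour, and Her → score 0.
Parasite: beats Nomadland, Amour, and Her → score 3.
Amour: beats Nomadland and Her; loses to Parasite → score 2.
Her: beats Nomadland; loses to Parasite and Amour → score 1.
Parasite has the best pairwise record.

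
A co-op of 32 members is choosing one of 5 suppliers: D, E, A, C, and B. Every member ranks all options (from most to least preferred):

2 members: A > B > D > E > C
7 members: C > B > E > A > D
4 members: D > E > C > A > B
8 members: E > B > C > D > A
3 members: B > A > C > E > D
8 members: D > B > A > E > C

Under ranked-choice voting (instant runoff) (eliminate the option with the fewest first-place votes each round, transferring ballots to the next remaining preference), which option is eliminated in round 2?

B

Round 1: D 12, E 8, A 2, C 7, B 3. Eliminate A.
Round 2: D 12, E 8, C 7, B 5. Eliminate B.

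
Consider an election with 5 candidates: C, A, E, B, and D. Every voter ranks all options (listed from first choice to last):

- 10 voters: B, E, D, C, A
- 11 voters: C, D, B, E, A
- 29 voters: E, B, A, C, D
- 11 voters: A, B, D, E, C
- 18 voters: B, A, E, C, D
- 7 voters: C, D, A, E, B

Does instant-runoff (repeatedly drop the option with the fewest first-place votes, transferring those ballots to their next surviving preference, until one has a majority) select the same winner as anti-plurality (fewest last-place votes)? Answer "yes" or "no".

Instant-runoff — R1 C 18, A 11, E 29, B 28, D 0 (D out); R2 C 18, A 11, E 29, B 28 (A out); R3 C 18, E 29, B 39 (C out); R4 E 36, B 50 (B winner). Winner: B.
Anti-plurality — last-place votes: C 11, A 21, E 0, B 7, D 47. Winner: E.
The two methods disagree.

no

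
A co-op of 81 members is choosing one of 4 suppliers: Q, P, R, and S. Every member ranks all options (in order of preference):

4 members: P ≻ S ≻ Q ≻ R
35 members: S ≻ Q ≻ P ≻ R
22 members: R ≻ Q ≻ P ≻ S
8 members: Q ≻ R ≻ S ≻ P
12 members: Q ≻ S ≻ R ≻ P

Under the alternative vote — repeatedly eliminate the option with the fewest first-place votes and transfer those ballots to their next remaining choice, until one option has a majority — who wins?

S

Round 1: Q 20, P 4, R 22, S 35. Eliminate P.
Round 2: Q 20, R 22, S 39. Eliminate Q.
Round 3: R 30, S 51. S has a majority.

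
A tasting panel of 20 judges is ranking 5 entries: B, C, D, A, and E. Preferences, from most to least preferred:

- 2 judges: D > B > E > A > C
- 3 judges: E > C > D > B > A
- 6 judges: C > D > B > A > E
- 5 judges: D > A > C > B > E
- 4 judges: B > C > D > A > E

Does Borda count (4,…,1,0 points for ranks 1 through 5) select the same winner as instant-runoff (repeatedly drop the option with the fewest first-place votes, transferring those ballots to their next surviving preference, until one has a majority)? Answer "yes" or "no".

no

Borda — scores: B 42, C 55, D 60, A 27, E 16. Winner: D.
Instant-runoff — R1 B 4, C 6, D 7, A 0, E 3 (A out); R2 B 4, C 6, D 7, E 3 (E out); R3 B 4, C 9, D 7 (B out); R4 C 13, D 7 (C winner). Winner: C.
The two methods disagree.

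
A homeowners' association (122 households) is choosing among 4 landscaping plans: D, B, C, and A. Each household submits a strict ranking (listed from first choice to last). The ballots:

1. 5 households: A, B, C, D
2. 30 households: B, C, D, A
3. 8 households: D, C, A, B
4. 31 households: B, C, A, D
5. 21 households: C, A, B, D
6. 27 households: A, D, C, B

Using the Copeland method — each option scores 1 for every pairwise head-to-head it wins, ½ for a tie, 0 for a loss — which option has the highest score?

B

D: loses to B, C, and A → score 0.
B: beats D and C; ties A → score 2.5.
C: beats D and A; loses to B → score 2.
A: beats D; ties B; loses to C → score 1.5.
B has the best pairwise record.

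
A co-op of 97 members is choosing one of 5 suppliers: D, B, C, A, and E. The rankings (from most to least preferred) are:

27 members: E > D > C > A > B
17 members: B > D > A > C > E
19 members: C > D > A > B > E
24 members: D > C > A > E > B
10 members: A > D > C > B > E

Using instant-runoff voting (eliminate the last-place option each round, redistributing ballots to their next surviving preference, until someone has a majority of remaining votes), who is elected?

D

Round 1: D 24, B 17, C 19, A 10, E 27. Eliminate A.
Round 2: D 34, B 17, C 19, E 27. Eliminate B.
Round 3: D 51, C 19, E 27. D has a majority.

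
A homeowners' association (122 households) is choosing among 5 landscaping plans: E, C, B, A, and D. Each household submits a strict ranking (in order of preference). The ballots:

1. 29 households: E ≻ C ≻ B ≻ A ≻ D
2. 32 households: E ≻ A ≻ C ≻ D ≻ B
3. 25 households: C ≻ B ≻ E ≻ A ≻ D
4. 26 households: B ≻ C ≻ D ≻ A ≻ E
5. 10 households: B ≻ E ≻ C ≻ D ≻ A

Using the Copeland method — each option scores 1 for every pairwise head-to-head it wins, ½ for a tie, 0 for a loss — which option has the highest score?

E

E: beats C, A, and D; ties B → score 3.5.
C: beats B, A, and D; loses to E → score 3.
B: beats A and D; ties E; loses to C → score 2.5.
A: beats D; loses to E, C, and B → score 1.
D: loses to E, C, B, and A → score 0.
E has the best pairwise record.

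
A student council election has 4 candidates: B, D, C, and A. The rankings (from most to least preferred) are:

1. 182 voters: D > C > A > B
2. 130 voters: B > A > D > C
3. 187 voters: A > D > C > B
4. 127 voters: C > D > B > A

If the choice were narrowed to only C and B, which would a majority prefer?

Voters preferring C to B: 496; preferring B to C: 130.
C wins the head-to-head.

C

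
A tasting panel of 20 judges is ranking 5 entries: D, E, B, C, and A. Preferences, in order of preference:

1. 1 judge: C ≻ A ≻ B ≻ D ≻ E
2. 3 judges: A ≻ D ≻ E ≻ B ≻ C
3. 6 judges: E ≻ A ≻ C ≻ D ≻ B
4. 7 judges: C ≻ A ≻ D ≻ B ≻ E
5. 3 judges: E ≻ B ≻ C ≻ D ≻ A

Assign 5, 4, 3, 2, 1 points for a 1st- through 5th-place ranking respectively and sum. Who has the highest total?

D: 1·2 + 3·4 + 6·2 + 7·3 + 3·2 = 53
E: 1·1 + 3·3 + 6·5 + 7·1 + 3·5 = 62
B: 1·3 + 3·2 + 6·1 + 7·2 + 3·4 = 41
C: 1·5 + 3·1 + 6·3 + 7·5 + 3·3 = 70
A: 1·4 + 3·5 + 6·4 + 7·4 + 3·1 = 74
A has the highest Borda score (74).

A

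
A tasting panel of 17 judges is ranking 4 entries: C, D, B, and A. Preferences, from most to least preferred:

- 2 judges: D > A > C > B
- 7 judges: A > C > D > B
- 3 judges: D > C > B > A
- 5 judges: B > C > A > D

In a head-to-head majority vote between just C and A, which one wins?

A

Voters preferring C to A: 8; preferring A to C: 9.
A wins the head-to-head.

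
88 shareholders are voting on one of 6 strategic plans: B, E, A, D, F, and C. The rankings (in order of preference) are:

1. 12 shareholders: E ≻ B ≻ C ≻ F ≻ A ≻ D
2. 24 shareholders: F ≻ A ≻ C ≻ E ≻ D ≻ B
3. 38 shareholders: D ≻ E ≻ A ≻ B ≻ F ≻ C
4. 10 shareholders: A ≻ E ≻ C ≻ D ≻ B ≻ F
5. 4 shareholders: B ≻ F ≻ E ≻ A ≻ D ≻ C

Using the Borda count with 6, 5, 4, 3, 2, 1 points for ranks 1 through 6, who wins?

B: 12·5 + 24·1 + 38·3 + 10·2 + 4·6 = 242
E: 12·6 + 24·3 + 38·5 + 10·5 + 4·4 = 400
A: 12·2 + 24·5 + 38·4 + 10·6 + 4·3 = 368
D: 12·1 + 24·2 + 38·6 + 10·3 + 4·2 = 326
F: 12·3 + 24·6 + 38·2 + 10·1 + 4·5 = 286
C: 12·4 + 24·4 + 38·1 + 10·4 + 4·1 = 226
E has the highest Borda score (400).

E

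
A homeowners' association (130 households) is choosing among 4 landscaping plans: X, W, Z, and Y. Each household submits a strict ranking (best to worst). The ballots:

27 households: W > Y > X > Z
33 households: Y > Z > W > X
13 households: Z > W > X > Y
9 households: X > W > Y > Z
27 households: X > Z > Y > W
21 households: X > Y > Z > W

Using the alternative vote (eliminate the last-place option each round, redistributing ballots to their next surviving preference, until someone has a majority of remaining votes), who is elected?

W

Round 1: X 57, W 27, Z 13, Y 33. Eliminate Z.
Round 2: X 57, W 40, Y 33. Eliminate Y.
Round 3: X 57, W 73. W has a majority.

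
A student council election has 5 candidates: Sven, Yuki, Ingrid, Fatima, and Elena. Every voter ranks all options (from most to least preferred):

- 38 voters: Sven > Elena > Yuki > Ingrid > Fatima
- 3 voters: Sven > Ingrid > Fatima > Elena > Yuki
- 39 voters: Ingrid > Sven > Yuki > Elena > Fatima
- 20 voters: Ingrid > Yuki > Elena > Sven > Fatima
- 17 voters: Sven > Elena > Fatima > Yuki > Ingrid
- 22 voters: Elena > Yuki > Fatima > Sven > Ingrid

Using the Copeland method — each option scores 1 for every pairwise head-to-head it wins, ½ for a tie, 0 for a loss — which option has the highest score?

Sven

Sven: beats Yuki, Ingrid, Fatima, and Elena → score 4.
Yuki: beats Ingrid and Fatima; loses to Sven and Elena → score 2.
Ingrid: beats Fatima; loses to Sven, Yuki, and Elena → score 1.
Fatima: loses to Sven, Yuki, Ingrid, and Elena → score 0.
Elena: beats Yuki, Ingrid, and Fatima; loses to Sven → score 3.
Sven has the best pairwise record.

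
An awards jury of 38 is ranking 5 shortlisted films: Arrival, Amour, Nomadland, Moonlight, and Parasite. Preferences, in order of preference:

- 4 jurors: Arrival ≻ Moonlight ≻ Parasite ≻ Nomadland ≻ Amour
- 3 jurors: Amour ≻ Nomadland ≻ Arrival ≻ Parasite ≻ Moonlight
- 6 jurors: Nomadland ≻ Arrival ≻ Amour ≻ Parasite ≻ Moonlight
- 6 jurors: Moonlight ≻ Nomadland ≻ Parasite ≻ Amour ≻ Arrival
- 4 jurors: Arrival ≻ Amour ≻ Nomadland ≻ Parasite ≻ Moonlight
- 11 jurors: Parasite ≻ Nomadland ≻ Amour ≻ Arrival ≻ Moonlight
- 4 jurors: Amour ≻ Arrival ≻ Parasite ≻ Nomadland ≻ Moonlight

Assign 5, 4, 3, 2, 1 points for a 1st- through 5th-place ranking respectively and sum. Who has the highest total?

Arrival: 4·5 + 3·3 + 6·4 + 6·1 + 4·5 + 11·2 + 4·4 = 117
Amour: 4·1 + 3·5 + 6·3 + 6·2 + 4·4 + 11·3 + 4·5 = 118
Nomadland: 4·2 + 3·4 + 6·5 + 6·4 + 4·3 + 11·4 + 4·2 = 138
Moonlight: 4·4 + 3·1 + 6·1 + 6·5 + 4·1 + 11·1 + 4·1 = 74
Parasite: 4·3 + 3·2 + 6·2 + 6·3 + 4·2 + 11·5 + 4·3 = 123
Nomadland has the highest Borda score (138).

Nomadland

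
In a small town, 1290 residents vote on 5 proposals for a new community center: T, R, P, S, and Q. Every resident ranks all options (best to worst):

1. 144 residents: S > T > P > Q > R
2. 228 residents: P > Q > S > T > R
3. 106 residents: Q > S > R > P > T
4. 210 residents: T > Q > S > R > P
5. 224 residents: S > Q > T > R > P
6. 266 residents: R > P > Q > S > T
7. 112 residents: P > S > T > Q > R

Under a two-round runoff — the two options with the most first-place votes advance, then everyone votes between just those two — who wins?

S

Round 1 first-place votes: T 210, R 266, P 340, S 368, Q 106.
S and P advance.
Runoff: S is preferred to P by 684 voters; P by 606.
S wins the runoff.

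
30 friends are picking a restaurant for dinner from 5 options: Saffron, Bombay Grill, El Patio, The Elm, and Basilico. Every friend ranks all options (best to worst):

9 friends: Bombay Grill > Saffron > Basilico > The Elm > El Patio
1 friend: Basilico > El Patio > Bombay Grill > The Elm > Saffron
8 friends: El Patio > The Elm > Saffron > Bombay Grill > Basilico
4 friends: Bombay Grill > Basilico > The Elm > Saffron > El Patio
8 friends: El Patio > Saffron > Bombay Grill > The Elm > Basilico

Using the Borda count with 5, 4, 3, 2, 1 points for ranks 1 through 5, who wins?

Saffron: 9·4 + 1·1 + 8·3 + 4·2 + 8·4 = 101
Bombay Grill: 9·5 + 1·3 + 8·2 + 4·5 + 8·3 = 108
El Patio: 9·1 + 1·4 + 8·5 + 4·1 + 8·5 = 97
The Elm: 9·2 + 1·2 + 8·4 + 4·3 + 8·2 = 80
Basilico: 9·3 + 1·5 + 8·1 + 4·4 + 8·1 = 64
Bombay Grill has the highest Borda score (108).

Bombay Grill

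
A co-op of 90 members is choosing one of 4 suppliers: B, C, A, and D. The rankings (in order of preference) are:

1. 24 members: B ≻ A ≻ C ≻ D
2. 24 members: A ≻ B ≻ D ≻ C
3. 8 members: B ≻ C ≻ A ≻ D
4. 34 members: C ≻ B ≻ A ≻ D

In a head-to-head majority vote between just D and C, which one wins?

C

Voters preferring D to C: 24; preferring C to D: 66.
C wins the head-to-head.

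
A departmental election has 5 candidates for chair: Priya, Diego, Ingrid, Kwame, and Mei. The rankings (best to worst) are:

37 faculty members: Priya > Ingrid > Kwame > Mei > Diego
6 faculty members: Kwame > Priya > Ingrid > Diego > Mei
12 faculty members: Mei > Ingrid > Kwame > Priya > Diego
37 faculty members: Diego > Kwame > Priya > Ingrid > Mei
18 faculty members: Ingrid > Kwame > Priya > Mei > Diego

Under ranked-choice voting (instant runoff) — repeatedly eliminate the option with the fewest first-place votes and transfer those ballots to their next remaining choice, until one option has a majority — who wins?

Round 1: Priya 37, Diego 37, Ingrid 18, Kwame 6, Mei 12. Eliminate Kwame.
Round 2: Priya 43, Diego 37, Ingrid 18, Mei 12. Eliminate Mei.
Round 3: Priya 43, Diego 37, Ingrid 30. Eliminate Ingrid.
Round 4: Priya 73, Diego 37. Priya has a majority.

Priya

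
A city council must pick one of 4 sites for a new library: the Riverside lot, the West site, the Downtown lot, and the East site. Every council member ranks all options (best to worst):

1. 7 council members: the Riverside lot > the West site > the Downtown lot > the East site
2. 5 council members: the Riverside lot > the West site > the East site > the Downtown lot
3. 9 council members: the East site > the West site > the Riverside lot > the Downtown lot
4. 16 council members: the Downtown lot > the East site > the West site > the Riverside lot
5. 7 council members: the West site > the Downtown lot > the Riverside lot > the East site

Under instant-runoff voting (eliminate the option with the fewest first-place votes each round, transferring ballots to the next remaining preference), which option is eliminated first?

the West site

Round 1: the Riverside lot 12, the West site 7, the Downtown lot 16, the East site 9. Eliminate the West site.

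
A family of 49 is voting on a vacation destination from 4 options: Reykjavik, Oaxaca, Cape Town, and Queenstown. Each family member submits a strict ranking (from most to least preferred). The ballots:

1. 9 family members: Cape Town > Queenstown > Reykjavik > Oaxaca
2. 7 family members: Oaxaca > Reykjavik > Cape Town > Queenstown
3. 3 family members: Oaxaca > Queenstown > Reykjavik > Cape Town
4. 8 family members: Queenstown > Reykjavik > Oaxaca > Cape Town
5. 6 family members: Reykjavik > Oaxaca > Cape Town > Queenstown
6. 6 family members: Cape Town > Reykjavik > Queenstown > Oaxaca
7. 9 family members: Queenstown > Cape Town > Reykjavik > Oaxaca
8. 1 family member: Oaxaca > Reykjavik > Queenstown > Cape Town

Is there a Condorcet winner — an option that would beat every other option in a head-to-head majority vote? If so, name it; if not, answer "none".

none

Checking pairwise contests:
Queenstown beats Reykjavik 29–20.
Reykjavik beats Oaxaca 38–11.
Reykjavik beats Cape Town 25–24.
Cape Town beats Queenstown 28–21.
Every option loses at least one head-to-head, so there is no Condorcet winner.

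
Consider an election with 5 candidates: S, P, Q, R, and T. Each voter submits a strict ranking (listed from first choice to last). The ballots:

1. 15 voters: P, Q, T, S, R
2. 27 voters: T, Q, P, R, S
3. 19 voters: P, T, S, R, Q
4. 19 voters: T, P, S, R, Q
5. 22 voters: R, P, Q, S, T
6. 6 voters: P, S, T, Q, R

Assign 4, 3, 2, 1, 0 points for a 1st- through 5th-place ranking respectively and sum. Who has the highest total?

S: 15·1 + 27·0 + 19·2 + 19·2 + 22·1 + 6·3 = 131
P: 15·4 + 27·2 + 19·4 + 19·3 + 22·3 + 6·4 = 337
Q: 15·3 + 27·3 + 19·0 + 19·0 + 22·2 + 6·1 = 176
R: 15·0 + 27·1 + 19·1 + 19·1 + 22·4 + 6·0 = 153
T: 15·2 + 27·4 + 19·3 + 19·4 + 22·0 + 6·2 = 283
P has the highest Borda score (337).

P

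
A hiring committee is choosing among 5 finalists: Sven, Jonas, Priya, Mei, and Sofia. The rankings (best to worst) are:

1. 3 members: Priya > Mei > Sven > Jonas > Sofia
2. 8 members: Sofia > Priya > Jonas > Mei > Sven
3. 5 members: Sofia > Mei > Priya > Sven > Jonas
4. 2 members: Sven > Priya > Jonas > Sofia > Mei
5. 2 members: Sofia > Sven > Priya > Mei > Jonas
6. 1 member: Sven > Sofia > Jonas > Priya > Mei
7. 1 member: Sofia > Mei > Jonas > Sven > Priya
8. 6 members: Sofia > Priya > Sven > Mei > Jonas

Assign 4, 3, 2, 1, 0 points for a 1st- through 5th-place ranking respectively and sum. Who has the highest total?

Sofia

Sven: 3·2 + 8·0 + 5·1 + 2·4 + 2·3 + 1·4 + 1·1 + 6·2 = 42
Jonas: 3·1 + 8·2 + 5·0 + 2·2 + 2·0 + 1·2 + 1·2 + 6·0 = 27
Priya: 3·4 + 8·3 + 5·2 + 2·3 + 2·2 + 1·1 + 1·0 + 6·3 = 75
Mei: 3·3 + 8·1 + 5·3 + 2·0 + 2·1 + 1·0 + 1·3 + 6·1 = 43
Sofia: 3·0 + 8·4 + 5·4 + 2·1 + 2·4 + 1·3 + 1·4 + 6·4 = 93
Sofia has the highest Borda score (93).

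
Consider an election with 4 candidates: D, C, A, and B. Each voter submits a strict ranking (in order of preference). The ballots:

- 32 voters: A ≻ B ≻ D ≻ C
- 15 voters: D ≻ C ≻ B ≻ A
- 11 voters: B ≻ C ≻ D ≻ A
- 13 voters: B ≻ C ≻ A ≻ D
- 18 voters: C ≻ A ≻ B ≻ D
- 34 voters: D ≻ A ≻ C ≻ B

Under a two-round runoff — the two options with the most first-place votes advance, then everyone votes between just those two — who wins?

A

Round 1 first-place votes: D 49, C 18, A 32, B 24.
D and A advance.
Runoff: D is preferred to A by 60 voters; A by 63.
A wins the runoff.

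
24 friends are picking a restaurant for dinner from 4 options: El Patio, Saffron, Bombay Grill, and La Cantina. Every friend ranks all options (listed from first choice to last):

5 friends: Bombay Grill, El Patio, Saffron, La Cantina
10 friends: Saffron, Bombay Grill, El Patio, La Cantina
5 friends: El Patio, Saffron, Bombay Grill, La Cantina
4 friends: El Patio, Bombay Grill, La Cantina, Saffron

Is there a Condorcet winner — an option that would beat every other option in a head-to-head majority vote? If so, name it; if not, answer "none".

Checking pairwise contests:
Bombay Grill beats El Patio 15–9.
El Patio beats Saffron 14–10.
Saffron beats Bombay Grill 15–9.
El Patio beats La Cantina 24–0.
Every option loses at least one head-to-head, so there is no Condorcet winner.

none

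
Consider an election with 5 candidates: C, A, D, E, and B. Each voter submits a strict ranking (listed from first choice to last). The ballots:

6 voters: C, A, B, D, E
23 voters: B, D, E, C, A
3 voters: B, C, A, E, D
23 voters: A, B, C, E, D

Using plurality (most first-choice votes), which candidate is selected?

B

First-place votes: C 6, A 23, D 0, E 0, B 26.
B has the most first-place votes.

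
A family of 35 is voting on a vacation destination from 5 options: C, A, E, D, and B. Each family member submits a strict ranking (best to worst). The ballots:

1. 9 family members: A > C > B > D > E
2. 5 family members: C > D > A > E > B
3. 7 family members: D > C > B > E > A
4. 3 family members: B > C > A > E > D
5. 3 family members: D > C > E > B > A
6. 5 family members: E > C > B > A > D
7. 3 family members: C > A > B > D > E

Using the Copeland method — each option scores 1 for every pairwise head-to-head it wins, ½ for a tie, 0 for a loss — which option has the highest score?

C

C: beats A, E, D, and B → score 4.
A: beats E and D; loses to C and B → score 2.
E: loses to C, A, D, and B → score 0.
D: beats E; loses to C, A, and B → score 1.
B: beats A, E, and D; loses to C → score 3.
C has the best pairwise record.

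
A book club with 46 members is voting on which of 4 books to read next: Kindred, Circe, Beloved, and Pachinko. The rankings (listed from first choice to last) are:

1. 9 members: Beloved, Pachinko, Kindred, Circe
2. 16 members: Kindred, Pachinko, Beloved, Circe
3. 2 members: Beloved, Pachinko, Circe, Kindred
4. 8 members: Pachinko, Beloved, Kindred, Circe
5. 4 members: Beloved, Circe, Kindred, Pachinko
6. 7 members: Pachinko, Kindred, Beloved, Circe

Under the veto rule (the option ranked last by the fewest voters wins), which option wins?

Last-place votes: Kindred 2, Circe 40, Beloved 0, Pachinko 4.
Beloved is ranked last by the fewest voters, so Beloved wins.

Beloved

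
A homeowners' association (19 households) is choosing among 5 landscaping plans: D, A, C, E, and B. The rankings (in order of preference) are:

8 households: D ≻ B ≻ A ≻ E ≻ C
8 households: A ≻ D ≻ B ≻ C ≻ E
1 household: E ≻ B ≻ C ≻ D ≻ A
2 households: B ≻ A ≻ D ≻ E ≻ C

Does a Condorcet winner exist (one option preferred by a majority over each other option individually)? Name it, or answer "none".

none

Checking pairwise contests:
A beats D 10–9.
B beats A 11–8.
D beats C 18–1.
D beats E 18–1.
D beats B 16–3.
Every option loses at least one head-to-head, so there is no Condorcet winner.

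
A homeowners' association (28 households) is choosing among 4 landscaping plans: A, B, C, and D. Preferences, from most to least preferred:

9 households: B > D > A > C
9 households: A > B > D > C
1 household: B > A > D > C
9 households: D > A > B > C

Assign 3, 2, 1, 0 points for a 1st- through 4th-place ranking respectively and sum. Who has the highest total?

A: 9·1 + 9·3 + 1·2 + 9·2 = 56
B: 9·3 + 9·2 + 1·3 + 9·1 = 57
C: 9·0 + 9·0 + 1·0 + 9·0 = 0
D: 9·2 + 9·1 + 1·1 + 9·3 = 55
B has the highest Borda score (57).

B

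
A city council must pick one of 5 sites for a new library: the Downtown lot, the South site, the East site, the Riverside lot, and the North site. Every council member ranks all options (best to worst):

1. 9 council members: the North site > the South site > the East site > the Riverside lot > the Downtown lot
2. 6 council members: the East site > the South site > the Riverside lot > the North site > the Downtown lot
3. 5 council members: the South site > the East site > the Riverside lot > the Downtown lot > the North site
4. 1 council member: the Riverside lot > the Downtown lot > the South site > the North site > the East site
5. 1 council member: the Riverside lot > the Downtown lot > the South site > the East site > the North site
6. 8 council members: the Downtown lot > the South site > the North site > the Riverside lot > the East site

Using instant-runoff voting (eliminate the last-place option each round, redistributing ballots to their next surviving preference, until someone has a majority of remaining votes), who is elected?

the East site

Round 1: the Downtown lot 8, the South site 5, the East site 6, the Riverside lot 2, the North site 9. Eliminate the Riverside lot.
Round 2: the Downtown lot 10, the South site 5, the East site 6, the North site 9. Eliminate the South site.
Round 3: the Downtown lot 10, the East site 11, the North site 9. Eliminate the North site.
Round 4: the Downtown lot 10, the East site 20. The East site has a majority.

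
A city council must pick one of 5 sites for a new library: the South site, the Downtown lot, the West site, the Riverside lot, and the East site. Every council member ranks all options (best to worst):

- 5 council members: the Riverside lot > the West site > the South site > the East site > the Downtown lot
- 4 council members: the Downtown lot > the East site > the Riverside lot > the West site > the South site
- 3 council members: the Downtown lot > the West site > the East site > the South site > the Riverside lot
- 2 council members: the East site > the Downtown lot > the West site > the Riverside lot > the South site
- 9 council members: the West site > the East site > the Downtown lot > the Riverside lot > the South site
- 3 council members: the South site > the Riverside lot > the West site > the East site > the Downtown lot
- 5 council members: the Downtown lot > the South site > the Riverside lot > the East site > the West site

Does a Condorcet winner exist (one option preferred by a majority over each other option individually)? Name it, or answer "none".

Checking pairwise contests:
the Downtown lot beats the South site 23–8.
the West site beats the Downtown lot 17–14.
the Riverside lot beats the West site 17–14.
the Downtown lot beats the Riverside lot 23–8.
the West site beats the East site 20–11.
Every option loses at least one head-to-head, so there is no Condorcet winner.

none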